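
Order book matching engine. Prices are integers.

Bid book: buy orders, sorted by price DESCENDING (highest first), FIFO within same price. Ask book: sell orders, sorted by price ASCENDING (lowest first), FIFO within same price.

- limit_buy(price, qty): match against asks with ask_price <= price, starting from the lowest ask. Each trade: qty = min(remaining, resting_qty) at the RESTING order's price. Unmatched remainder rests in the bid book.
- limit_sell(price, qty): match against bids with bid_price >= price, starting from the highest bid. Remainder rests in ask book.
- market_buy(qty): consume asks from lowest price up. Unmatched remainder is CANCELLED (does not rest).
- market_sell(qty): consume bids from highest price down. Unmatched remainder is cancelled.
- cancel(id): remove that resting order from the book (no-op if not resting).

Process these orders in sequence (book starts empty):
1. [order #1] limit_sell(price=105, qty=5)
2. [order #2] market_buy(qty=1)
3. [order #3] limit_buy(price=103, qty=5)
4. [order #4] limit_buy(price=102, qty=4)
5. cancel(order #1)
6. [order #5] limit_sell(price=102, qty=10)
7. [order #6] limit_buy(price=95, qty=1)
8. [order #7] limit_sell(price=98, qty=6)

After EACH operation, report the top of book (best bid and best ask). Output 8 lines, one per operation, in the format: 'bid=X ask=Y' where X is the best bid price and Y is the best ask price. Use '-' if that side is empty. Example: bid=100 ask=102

After op 1 [order #1] limit_sell(price=105, qty=5): fills=none; bids=[-] asks=[#1:5@105]
After op 2 [order #2] market_buy(qty=1): fills=#2x#1:1@105; bids=[-] asks=[#1:4@105]
After op 3 [order #3] limit_buy(price=103, qty=5): fills=none; bids=[#3:5@103] asks=[#1:4@105]
After op 4 [order #4] limit_buy(price=102, qty=4): fills=none; bids=[#3:5@103 #4:4@102] asks=[#1:4@105]
After op 5 cancel(order #1): fills=none; bids=[#3:5@103 #4:4@102] asks=[-]
After op 6 [order #5] limit_sell(price=102, qty=10): fills=#3x#5:5@103 #4x#5:4@102; bids=[-] asks=[#5:1@102]
After op 7 [order #6] limit_buy(price=95, qty=1): fills=none; bids=[#6:1@95] asks=[#5:1@102]
After op 8 [order #7] limit_sell(price=98, qty=6): fills=none; bids=[#6:1@95] asks=[#7:6@98 #5:1@102]

Answer: bid=- ask=105
bid=- ask=105
bid=103 ask=105
bid=103 ask=105
bid=103 ask=-
bid=- ask=102
bid=95 ask=102
bid=95 ask=98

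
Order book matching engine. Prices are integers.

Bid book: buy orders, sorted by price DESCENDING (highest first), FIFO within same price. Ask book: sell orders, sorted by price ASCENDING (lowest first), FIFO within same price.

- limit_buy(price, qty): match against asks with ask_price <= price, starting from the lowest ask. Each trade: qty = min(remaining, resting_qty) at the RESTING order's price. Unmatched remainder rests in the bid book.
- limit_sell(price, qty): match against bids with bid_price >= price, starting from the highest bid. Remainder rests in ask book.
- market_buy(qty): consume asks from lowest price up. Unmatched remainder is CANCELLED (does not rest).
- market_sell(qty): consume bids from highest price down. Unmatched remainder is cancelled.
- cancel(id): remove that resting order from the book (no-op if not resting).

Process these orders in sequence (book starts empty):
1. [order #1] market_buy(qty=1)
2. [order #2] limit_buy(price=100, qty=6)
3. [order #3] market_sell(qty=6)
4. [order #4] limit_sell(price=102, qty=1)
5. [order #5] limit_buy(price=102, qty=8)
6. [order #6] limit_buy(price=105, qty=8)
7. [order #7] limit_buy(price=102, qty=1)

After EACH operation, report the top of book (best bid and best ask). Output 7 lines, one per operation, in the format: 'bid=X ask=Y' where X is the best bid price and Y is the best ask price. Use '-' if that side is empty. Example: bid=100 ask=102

After op 1 [order #1] market_buy(qty=1): fills=none; bids=[-] asks=[-]
After op 2 [order #2] limit_buy(price=100, qty=6): fills=none; bids=[#2:6@100] asks=[-]
After op 3 [order #3] market_sell(qty=6): fills=#2x#3:6@100; bids=[-] asks=[-]
After op 4 [order #4] limit_sell(price=102, qty=1): fills=none; bids=[-] asks=[#4:1@102]
After op 5 [order #5] limit_buy(price=102, qty=8): fills=#5x#4:1@102; bids=[#5:7@102] asks=[-]
After op 6 [order #6] limit_buy(price=105, qty=8): fills=none; bids=[#6:8@105 #5:7@102] asks=[-]
After op 7 [order #7] limit_buy(price=102, qty=1): fills=none; bids=[#6:8@105 #5:7@102 #7:1@102] asks=[-]

Answer: bid=- ask=-
bid=100 ask=-
bid=- ask=-
bid=- ask=102
bid=102 ask=-
bid=105 ask=-
bid=105 ask=-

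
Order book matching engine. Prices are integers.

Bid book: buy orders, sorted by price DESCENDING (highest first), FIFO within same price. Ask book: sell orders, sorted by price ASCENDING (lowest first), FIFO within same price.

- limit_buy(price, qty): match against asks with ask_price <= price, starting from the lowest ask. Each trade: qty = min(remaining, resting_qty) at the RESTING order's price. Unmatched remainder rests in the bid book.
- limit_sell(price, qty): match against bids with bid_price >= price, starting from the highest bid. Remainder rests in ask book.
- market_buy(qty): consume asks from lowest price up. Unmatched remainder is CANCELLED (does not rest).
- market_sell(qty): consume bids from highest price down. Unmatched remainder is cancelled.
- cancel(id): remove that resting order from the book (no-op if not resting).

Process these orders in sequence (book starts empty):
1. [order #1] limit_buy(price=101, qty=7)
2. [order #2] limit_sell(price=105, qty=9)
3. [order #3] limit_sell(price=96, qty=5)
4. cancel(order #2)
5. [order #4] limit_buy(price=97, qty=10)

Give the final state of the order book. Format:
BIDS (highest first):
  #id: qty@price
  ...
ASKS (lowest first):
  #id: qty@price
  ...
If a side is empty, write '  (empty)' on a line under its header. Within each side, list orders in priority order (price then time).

Answer: BIDS (highest first):
  #1: 2@101
  #4: 10@97
ASKS (lowest first):
  (empty)

Derivation:
After op 1 [order #1] limit_buy(price=101, qty=7): fills=none; bids=[#1:7@101] asks=[-]
After op 2 [order #2] limit_sell(price=105, qty=9): fills=none; bids=[#1:7@101] asks=[#2:9@105]
After op 3 [order #3] limit_sell(price=96, qty=5): fills=#1x#3:5@101; bids=[#1:2@101] asks=[#2:9@105]
After op 4 cancel(order #2): fills=none; bids=[#1:2@101] asks=[-]
After op 5 [order #4] limit_buy(price=97, qty=10): fills=none; bids=[#1:2@101 #4:10@97] asks=[-]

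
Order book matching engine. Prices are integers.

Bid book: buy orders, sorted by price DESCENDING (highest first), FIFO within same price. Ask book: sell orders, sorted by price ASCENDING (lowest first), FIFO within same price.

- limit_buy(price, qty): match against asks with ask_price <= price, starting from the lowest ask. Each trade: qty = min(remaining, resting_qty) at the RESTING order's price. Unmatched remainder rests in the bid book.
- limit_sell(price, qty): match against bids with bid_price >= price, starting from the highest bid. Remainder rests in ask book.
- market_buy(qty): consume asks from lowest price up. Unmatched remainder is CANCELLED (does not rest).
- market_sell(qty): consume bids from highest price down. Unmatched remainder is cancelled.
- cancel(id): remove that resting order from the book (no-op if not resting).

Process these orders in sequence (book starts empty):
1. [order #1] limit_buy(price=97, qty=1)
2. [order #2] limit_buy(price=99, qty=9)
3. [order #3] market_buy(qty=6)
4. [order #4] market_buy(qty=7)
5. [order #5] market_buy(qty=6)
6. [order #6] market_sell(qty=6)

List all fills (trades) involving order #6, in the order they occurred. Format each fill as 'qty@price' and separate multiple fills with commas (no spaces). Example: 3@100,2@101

Answer: 6@99

Derivation:
After op 1 [order #1] limit_buy(price=97, qty=1): fills=none; bids=[#1:1@97] asks=[-]
After op 2 [order #2] limit_buy(price=99, qty=9): fills=none; bids=[#2:9@99 #1:1@97] asks=[-]
After op 3 [order #3] market_buy(qty=6): fills=none; bids=[#2:9@99 #1:1@97] asks=[-]
After op 4 [order #4] market_buy(qty=7): fills=none; bids=[#2:9@99 #1:1@97] asks=[-]
After op 5 [order #5] market_buy(qty=6): fills=none; bids=[#2:9@99 #1:1@97] asks=[-]
After op 6 [order #6] market_sell(qty=6): fills=#2x#6:6@99; bids=[#2:3@99 #1:1@97] asks=[-]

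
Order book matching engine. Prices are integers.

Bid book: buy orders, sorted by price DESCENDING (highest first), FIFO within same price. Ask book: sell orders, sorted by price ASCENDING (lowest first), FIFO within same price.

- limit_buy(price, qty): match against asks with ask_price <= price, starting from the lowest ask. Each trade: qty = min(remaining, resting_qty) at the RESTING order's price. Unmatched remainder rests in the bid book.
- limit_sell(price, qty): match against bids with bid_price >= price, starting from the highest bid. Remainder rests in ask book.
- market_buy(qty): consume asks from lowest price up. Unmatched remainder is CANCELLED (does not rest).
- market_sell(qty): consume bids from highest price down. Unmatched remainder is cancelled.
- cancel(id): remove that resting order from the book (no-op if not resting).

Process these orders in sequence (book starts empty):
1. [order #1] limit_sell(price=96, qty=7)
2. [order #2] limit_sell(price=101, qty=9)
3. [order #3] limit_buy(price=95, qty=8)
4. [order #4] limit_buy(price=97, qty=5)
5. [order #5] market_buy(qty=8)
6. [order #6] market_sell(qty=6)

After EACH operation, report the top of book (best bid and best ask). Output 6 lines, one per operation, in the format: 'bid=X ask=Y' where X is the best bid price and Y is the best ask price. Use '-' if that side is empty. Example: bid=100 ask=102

After op 1 [order #1] limit_sell(price=96, qty=7): fills=none; bids=[-] asks=[#1:7@96]
After op 2 [order #2] limit_sell(price=101, qty=9): fills=none; bids=[-] asks=[#1:7@96 #2:9@101]
After op 3 [order #3] limit_buy(price=95, qty=8): fills=none; bids=[#3:8@95] asks=[#1:7@96 #2:9@101]
After op 4 [order #4] limit_buy(price=97, qty=5): fills=#4x#1:5@96; bids=[#3:8@95] asks=[#1:2@96 #2:9@101]
After op 5 [order #5] market_buy(qty=8): fills=#5x#1:2@96 #5x#2:6@101; bids=[#3:8@95] asks=[#2:3@101]
After op 6 [order #6] market_sell(qty=6): fills=#3x#6:6@95; bids=[#3:2@95] asks=[#2:3@101]

Answer: bid=- ask=96
bid=- ask=96
bid=95 ask=96
bid=95 ask=96
bid=95 ask=101
bid=95 ask=101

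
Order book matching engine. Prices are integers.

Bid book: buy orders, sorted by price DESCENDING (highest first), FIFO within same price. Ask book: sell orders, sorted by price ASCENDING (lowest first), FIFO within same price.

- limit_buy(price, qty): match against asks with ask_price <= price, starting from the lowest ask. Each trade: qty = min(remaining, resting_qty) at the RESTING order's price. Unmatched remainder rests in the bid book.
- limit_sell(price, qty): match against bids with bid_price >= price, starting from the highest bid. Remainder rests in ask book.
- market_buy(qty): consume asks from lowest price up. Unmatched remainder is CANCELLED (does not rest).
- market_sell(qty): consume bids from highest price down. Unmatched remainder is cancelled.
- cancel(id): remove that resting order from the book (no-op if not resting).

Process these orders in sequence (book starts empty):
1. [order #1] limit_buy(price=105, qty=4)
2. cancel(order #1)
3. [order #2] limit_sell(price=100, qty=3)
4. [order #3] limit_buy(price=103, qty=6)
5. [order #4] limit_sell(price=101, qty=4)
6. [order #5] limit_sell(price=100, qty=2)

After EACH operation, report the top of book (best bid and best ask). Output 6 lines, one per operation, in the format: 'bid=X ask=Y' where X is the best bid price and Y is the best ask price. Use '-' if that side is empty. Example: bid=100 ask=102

After op 1 [order #1] limit_buy(price=105, qty=4): fills=none; bids=[#1:4@105] asks=[-]
After op 2 cancel(order #1): fills=none; bids=[-] asks=[-]
After op 3 [order #2] limit_sell(price=100, qty=3): fills=none; bids=[-] asks=[#2:3@100]
After op 4 [order #3] limit_buy(price=103, qty=6): fills=#3x#2:3@100; bids=[#3:3@103] asks=[-]
After op 5 [order #4] limit_sell(price=101, qty=4): fills=#3x#4:3@103; bids=[-] asks=[#4:1@101]
After op 6 [order #5] limit_sell(price=100, qty=2): fills=none; bids=[-] asks=[#5:2@100 #4:1@101]

Answer: bid=105 ask=-
bid=- ask=-
bid=- ask=100
bid=103 ask=-
bid=- ask=101
bid=- ask=100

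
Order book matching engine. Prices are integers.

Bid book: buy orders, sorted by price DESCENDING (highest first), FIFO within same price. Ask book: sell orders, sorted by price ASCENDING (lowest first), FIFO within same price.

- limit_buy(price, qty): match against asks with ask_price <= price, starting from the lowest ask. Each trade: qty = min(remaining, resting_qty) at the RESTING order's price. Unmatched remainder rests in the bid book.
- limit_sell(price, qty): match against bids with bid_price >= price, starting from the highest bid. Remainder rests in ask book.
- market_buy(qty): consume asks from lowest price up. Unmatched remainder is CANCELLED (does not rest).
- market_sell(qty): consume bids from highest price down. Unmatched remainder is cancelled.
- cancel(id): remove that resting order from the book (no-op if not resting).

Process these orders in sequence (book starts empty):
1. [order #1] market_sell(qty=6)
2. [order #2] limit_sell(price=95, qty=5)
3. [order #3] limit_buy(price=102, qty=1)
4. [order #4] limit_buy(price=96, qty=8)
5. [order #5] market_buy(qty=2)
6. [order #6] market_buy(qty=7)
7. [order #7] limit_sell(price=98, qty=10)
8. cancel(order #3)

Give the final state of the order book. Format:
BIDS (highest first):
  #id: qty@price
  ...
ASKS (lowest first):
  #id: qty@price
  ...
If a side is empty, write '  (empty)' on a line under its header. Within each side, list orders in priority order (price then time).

After op 1 [order #1] market_sell(qty=6): fills=none; bids=[-] asks=[-]
After op 2 [order #2] limit_sell(price=95, qty=5): fills=none; bids=[-] asks=[#2:5@95]
After op 3 [order #3] limit_buy(price=102, qty=1): fills=#3x#2:1@95; bids=[-] asks=[#2:4@95]
After op 4 [order #4] limit_buy(price=96, qty=8): fills=#4x#2:4@95; bids=[#4:4@96] asks=[-]
After op 5 [order #5] market_buy(qty=2): fills=none; bids=[#4:4@96] asks=[-]
After op 6 [order #6] market_buy(qty=7): fills=none; bids=[#4:4@96] asks=[-]
After op 7 [order #7] limit_sell(price=98, qty=10): fills=none; bids=[#4:4@96] asks=[#7:10@98]
After op 8 cancel(order #3): fills=none; bids=[#4:4@96] asks=[#7:10@98]

Answer: BIDS (highest first):
  #4: 4@96
ASKS (lowest first):
  #7: 10@98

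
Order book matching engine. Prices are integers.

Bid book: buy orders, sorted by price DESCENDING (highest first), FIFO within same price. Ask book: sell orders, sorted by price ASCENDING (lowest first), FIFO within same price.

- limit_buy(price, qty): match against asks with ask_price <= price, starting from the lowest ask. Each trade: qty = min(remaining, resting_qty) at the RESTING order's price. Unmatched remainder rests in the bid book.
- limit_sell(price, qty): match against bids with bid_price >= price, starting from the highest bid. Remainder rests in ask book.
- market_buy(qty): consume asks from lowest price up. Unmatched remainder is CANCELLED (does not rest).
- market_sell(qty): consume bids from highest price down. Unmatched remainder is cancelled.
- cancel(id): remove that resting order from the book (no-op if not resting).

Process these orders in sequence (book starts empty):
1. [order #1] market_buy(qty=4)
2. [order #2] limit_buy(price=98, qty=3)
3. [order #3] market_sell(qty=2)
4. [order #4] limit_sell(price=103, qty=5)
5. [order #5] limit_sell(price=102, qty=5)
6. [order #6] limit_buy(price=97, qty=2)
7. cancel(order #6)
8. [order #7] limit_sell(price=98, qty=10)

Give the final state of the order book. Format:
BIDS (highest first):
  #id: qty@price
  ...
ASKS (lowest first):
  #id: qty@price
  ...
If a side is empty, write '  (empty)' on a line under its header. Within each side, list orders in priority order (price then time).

After op 1 [order #1] market_buy(qty=4): fills=none; bids=[-] asks=[-]
After op 2 [order #2] limit_buy(price=98, qty=3): fills=none; bids=[#2:3@98] asks=[-]
After op 3 [order #3] market_sell(qty=2): fills=#2x#3:2@98; bids=[#2:1@98] asks=[-]
After op 4 [order #4] limit_sell(price=103, qty=5): fills=none; bids=[#2:1@98] asks=[#4:5@103]
After op 5 [order #5] limit_sell(price=102, qty=5): fills=none; bids=[#2:1@98] asks=[#5:5@102 #4:5@103]
After op 6 [order #6] limit_buy(price=97, qty=2): fills=none; bids=[#2:1@98 #6:2@97] asks=[#5:5@102 #4:5@103]
After op 7 cancel(order #6): fills=none; bids=[#2:1@98] asks=[#5:5@102 #4:5@103]
After op 8 [order #7] limit_sell(price=98, qty=10): fills=#2x#7:1@98; bids=[-] asks=[#7:9@98 #5:5@102 #4:5@103]

Answer: BIDS (highest first):
  (empty)
ASKS (lowest first):
  #7: 9@98
  #5: 5@102
  #4: 5@103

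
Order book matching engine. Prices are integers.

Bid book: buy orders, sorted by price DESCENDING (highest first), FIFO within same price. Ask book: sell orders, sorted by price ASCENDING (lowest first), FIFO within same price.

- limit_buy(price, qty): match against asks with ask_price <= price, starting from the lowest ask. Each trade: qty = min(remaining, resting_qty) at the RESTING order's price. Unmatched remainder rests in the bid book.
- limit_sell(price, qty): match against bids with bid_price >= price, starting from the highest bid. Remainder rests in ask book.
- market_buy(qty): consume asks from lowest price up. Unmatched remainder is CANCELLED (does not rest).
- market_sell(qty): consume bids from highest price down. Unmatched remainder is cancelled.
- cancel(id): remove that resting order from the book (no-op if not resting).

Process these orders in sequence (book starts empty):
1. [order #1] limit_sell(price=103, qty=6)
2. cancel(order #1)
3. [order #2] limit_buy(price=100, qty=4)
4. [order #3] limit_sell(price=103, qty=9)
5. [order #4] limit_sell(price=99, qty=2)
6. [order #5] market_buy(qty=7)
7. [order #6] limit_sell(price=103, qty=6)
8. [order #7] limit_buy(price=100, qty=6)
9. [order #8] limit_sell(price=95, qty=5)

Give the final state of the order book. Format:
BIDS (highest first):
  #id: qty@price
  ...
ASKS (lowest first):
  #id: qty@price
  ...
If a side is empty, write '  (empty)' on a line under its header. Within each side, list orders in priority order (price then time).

After op 1 [order #1] limit_sell(price=103, qty=6): fills=none; bids=[-] asks=[#1:6@103]
After op 2 cancel(order #1): fills=none; bids=[-] asks=[-]
After op 3 [order #2] limit_buy(price=100, qty=4): fills=none; bids=[#2:4@100] asks=[-]
After op 4 [order #3] limit_sell(price=103, qty=9): fills=none; bids=[#2:4@100] asks=[#3:9@103]
After op 5 [order #4] limit_sell(price=99, qty=2): fills=#2x#4:2@100; bids=[#2:2@100] asks=[#3:9@103]
After op 6 [order #5] market_buy(qty=7): fills=#5x#3:7@103; bids=[#2:2@100] asks=[#3:2@103]
After op 7 [order #6] limit_sell(price=103, qty=6): fills=none; bids=[#2:2@100] asks=[#3:2@103 #6:6@103]
After op 8 [order #7] limit_buy(price=100, qty=6): fills=none; bids=[#2:2@100 #7:6@100] asks=[#3:2@103 #6:6@103]
After op 9 [order #8] limit_sell(price=95, qty=5): fills=#2x#8:2@100 #7x#8:3@100; bids=[#7:3@100] asks=[#3:2@103 #6:6@103]

Answer: BIDS (highest first):
  #7: 3@100
ASKS (lowest first):
  #3: 2@103
  #6: 6@103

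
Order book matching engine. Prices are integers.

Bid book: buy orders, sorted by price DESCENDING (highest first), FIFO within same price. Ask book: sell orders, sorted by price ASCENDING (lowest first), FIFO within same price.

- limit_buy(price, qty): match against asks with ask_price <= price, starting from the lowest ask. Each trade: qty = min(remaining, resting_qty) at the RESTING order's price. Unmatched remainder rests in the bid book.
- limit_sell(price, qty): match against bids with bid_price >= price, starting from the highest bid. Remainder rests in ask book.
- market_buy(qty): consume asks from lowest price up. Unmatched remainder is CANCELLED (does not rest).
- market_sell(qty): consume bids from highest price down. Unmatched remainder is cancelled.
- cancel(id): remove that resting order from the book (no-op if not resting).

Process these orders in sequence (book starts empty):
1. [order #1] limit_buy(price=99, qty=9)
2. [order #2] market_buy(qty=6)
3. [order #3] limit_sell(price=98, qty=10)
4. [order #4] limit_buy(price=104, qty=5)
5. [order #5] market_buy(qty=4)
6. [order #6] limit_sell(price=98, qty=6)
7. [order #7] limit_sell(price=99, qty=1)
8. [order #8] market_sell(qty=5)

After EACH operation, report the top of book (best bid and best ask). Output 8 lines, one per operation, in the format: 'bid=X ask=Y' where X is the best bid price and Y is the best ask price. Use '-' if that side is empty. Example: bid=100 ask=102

Answer: bid=99 ask=-
bid=99 ask=-
bid=- ask=98
bid=104 ask=-
bid=104 ask=-
bid=- ask=98
bid=- ask=98
bid=- ask=98

Derivation:
After op 1 [order #1] limit_buy(price=99, qty=9): fills=none; bids=[#1:9@99] asks=[-]
After op 2 [order #2] market_buy(qty=6): fills=none; bids=[#1:9@99] asks=[-]
After op 3 [order #3] limit_sell(price=98, qty=10): fills=#1x#3:9@99; bids=[-] asks=[#3:1@98]
After op 4 [order #4] limit_buy(price=104, qty=5): fills=#4x#3:1@98; bids=[#4:4@104] asks=[-]
After op 5 [order #5] market_buy(qty=4): fills=none; bids=[#4:4@104] asks=[-]
After op 6 [order #6] limit_sell(price=98, qty=6): fills=#4x#6:4@104; bids=[-] asks=[#6:2@98]
After op 7 [order #7] limit_sell(price=99, qty=1): fills=none; bids=[-] asks=[#6:2@98 #7:1@99]
After op 8 [order #8] market_sell(qty=5): fills=none; bids=[-] asks=[#6:2@98 #7:1@99]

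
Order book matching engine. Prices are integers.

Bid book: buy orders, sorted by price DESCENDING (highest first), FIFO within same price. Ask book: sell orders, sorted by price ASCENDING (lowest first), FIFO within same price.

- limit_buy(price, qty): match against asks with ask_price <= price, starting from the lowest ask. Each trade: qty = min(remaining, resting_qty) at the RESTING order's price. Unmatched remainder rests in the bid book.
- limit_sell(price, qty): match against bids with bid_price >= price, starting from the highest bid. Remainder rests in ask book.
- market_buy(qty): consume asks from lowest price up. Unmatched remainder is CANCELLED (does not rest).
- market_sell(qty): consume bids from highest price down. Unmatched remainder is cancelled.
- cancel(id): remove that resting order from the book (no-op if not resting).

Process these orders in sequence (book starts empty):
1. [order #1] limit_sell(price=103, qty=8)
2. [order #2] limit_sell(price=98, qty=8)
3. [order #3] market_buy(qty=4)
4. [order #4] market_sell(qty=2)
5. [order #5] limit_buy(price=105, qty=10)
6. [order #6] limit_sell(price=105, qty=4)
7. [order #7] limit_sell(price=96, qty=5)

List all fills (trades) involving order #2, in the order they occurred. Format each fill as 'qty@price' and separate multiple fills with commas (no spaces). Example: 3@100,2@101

After op 1 [order #1] limit_sell(price=103, qty=8): fills=none; bids=[-] asks=[#1:8@103]
After op 2 [order #2] limit_sell(price=98, qty=8): fills=none; bids=[-] asks=[#2:8@98 #1:8@103]
After op 3 [order #3] market_buy(qty=4): fills=#3x#2:4@98; bids=[-] asks=[#2:4@98 #1:8@103]
After op 4 [order #4] market_sell(qty=2): fills=none; bids=[-] asks=[#2:4@98 #1:8@103]
After op 5 [order #5] limit_buy(price=105, qty=10): fills=#5x#2:4@98 #5x#1:6@103; bids=[-] asks=[#1:2@103]
After op 6 [order #6] limit_sell(price=105, qty=4): fills=none; bids=[-] asks=[#1:2@103 #6:4@105]
After op 7 [order #7] limit_sell(price=96, qty=5): fills=none; bids=[-] asks=[#7:5@96 #1:2@103 #6:4@105]

Answer: 4@98,4@98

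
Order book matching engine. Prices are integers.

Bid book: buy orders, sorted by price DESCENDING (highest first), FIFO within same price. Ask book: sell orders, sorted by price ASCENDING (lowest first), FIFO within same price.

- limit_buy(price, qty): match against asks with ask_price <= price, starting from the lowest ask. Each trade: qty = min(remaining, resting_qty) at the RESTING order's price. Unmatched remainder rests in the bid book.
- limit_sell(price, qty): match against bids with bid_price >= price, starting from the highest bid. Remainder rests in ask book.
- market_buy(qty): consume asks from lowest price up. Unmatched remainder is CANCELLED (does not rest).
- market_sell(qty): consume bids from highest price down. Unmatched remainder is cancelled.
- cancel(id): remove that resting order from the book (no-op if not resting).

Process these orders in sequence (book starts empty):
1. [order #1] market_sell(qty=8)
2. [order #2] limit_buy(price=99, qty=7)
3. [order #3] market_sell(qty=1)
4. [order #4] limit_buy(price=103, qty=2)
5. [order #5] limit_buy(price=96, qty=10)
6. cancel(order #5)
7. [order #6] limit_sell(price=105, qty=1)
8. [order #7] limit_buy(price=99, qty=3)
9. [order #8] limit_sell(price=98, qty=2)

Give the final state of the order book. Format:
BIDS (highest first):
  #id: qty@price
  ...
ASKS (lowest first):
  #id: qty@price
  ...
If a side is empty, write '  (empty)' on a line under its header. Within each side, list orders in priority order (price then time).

After op 1 [order #1] market_sell(qty=8): fills=none; bids=[-] asks=[-]
After op 2 [order #2] limit_buy(price=99, qty=7): fills=none; bids=[#2:7@99] asks=[-]
After op 3 [order #3] market_sell(qty=1): fills=#2x#3:1@99; bids=[#2:6@99] asks=[-]
After op 4 [order #4] limit_buy(price=103, qty=2): fills=none; bids=[#4:2@103 #2:6@99] asks=[-]
After op 5 [order #5] limit_buy(price=96, qty=10): fills=none; bids=[#4:2@103 #2:6@99 #5:10@96] asks=[-]
After op 6 cancel(order #5): fills=none; bids=[#4:2@103 #2:6@99] asks=[-]
After op 7 [order #6] limit_sell(price=105, qty=1): fills=none; bids=[#4:2@103 #2:6@99] asks=[#6:1@105]
After op 8 [order #7] limit_buy(price=99, qty=3): fills=none; bids=[#4:2@103 #2:6@99 #7:3@99] asks=[#6:1@105]
After op 9 [order #8] limit_sell(price=98, qty=2): fills=#4x#8:2@103; bids=[#2:6@99 #7:3@99] asks=[#6:1@105]

Answer: BIDS (highest first):
  #2: 6@99
  #7: 3@99
ASKS (lowest first):
  #6: 1@105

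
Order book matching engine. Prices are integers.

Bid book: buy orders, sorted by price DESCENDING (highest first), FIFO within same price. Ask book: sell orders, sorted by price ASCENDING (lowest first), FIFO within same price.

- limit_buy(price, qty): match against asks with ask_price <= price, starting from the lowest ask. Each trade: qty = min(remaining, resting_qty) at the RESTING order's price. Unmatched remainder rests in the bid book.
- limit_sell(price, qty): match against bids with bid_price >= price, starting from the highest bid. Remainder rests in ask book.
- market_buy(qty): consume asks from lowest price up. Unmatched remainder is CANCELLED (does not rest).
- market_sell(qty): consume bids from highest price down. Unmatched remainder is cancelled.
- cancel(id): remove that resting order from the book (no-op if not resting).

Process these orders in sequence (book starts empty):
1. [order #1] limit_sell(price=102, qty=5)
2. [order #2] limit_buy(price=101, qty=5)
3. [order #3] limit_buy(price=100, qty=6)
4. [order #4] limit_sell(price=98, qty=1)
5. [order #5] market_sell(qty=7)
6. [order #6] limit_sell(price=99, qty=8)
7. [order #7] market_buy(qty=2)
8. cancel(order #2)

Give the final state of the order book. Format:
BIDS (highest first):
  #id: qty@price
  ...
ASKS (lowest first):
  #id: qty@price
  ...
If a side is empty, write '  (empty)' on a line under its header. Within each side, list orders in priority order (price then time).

After op 1 [order #1] limit_sell(price=102, qty=5): fills=none; bids=[-] asks=[#1:5@102]
After op 2 [order #2] limit_buy(price=101, qty=5): fills=none; bids=[#2:5@101] asks=[#1:5@102]
After op 3 [order #3] limit_buy(price=100, qty=6): fills=none; bids=[#2:5@101 #3:6@100] asks=[#1:5@102]
After op 4 [order #4] limit_sell(price=98, qty=1): fills=#2x#4:1@101; bids=[#2:4@101 #3:6@100] asks=[#1:5@102]
After op 5 [order #5] market_sell(qty=7): fills=#2x#5:4@101 #3x#5:3@100; bids=[#3:3@100] asks=[#1:5@102]
After op 6 [order #6] limit_sell(price=99, qty=8): fills=#3x#6:3@100; bids=[-] asks=[#6:5@99 #1:5@102]
After op 7 [order #7] market_buy(qty=2): fills=#7x#6:2@99; bids=[-] asks=[#6:3@99 #1:5@102]
After op 8 cancel(order #2): fills=none; bids=[-] asks=[#6:3@99 #1:5@102]

Answer: BIDS (highest first):
  (empty)
ASKS (lowest first):
  #6: 3@99
  #1: 5@102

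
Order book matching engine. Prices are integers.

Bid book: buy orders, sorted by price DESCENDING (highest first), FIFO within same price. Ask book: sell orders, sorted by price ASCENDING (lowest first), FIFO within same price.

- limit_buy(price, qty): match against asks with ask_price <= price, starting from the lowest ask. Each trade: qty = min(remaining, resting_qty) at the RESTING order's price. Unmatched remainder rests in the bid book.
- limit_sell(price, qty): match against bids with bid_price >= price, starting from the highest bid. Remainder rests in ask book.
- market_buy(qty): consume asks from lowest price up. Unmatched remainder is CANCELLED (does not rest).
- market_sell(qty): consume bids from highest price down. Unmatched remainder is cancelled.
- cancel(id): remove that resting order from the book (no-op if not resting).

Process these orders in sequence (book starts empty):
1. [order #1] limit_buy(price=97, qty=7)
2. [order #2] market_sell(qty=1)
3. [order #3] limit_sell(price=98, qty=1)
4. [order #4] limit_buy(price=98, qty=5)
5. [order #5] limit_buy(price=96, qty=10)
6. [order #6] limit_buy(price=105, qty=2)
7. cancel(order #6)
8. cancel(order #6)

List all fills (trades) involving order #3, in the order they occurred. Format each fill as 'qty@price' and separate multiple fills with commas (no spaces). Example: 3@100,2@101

Answer: 1@98

Derivation:
After op 1 [order #1] limit_buy(price=97, qty=7): fills=none; bids=[#1:7@97] asks=[-]
After op 2 [order #2] market_sell(qty=1): fills=#1x#2:1@97; bids=[#1:6@97] asks=[-]
After op 3 [order #3] limit_sell(price=98, qty=1): fills=none; bids=[#1:6@97] asks=[#3:1@98]
After op 4 [order #4] limit_buy(price=98, qty=5): fills=#4x#3:1@98; bids=[#4:4@98 #1:6@97] asks=[-]
After op 5 [order #5] limit_buy(price=96, qty=10): fills=none; bids=[#4:4@98 #1:6@97 #5:10@96] asks=[-]
After op 6 [order #6] limit_buy(price=105, qty=2): fills=none; bids=[#6:2@105 #4:4@98 #1:6@97 #5:10@96] asks=[-]
After op 7 cancel(order #6): fills=none; bids=[#4:4@98 #1:6@97 #5:10@96] asks=[-]
After op 8 cancel(order #6): fills=none; bids=[#4:4@98 #1:6@97 #5:10@96] asks=[-]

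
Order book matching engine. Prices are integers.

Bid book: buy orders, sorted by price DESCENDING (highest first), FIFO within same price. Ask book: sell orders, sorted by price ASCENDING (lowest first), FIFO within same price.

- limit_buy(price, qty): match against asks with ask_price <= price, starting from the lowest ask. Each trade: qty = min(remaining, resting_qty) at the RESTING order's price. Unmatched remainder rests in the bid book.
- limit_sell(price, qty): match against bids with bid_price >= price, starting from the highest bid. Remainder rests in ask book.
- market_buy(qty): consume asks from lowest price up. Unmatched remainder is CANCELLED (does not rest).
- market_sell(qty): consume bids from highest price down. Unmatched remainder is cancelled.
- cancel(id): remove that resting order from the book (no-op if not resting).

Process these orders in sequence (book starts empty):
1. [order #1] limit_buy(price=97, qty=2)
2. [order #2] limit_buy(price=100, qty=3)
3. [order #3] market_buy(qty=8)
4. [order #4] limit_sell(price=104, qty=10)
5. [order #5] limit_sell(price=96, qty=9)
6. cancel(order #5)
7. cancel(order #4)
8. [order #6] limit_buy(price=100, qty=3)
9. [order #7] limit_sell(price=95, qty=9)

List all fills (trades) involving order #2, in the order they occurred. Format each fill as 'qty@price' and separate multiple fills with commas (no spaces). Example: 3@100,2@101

After op 1 [order #1] limit_buy(price=97, qty=2): fills=none; bids=[#1:2@97] asks=[-]
After op 2 [order #2] limit_buy(price=100, qty=3): fills=none; bids=[#2:3@100 #1:2@97] asks=[-]
After op 3 [order #3] market_buy(qty=8): fills=none; bids=[#2:3@100 #1:2@97] asks=[-]
After op 4 [order #4] limit_sell(price=104, qty=10): fills=none; bids=[#2:3@100 #1:2@97] asks=[#4:10@104]
After op 5 [order #5] limit_sell(price=96, qty=9): fills=#2x#5:3@100 #1x#5:2@97; bids=[-] asks=[#5:4@96 #4:10@104]
After op 6 cancel(order #5): fills=none; bids=[-] asks=[#4:10@104]
After op 7 cancel(order #4): fills=none; bids=[-] asks=[-]
After op 8 [order #6] limit_buy(price=100, qty=3): fills=none; bids=[#6:3@100] asks=[-]
After op 9 [order #7] limit_sell(price=95, qty=9): fills=#6x#7:3@100; bids=[-] asks=[#7:6@95]

Answer: 3@100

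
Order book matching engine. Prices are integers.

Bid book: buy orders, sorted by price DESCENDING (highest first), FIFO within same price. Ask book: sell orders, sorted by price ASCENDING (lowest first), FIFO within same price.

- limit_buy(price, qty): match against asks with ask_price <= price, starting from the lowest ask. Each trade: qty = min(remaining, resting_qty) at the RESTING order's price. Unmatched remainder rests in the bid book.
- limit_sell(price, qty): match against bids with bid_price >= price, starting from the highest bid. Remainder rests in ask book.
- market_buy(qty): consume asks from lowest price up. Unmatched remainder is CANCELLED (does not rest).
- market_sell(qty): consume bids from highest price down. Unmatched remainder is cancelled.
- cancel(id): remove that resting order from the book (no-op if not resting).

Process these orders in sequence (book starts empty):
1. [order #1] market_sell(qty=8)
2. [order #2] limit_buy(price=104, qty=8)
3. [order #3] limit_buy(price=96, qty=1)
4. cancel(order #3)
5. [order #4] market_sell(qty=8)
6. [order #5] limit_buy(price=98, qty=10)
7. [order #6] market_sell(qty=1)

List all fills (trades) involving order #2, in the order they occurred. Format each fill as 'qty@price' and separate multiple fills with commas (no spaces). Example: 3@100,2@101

After op 1 [order #1] market_sell(qty=8): fills=none; bids=[-] asks=[-]
After op 2 [order #2] limit_buy(price=104, qty=8): fills=none; bids=[#2:8@104] asks=[-]
After op 3 [order #3] limit_buy(price=96, qty=1): fills=none; bids=[#2:8@104 #3:1@96] asks=[-]
After op 4 cancel(order #3): fills=none; bids=[#2:8@104] asks=[-]
After op 5 [order #4] market_sell(qty=8): fills=#2x#4:8@104; bids=[-] asks=[-]
After op 6 [order #5] limit_buy(price=98, qty=10): fills=none; bids=[#5:10@98] asks=[-]
After op 7 [order #6] market_sell(qty=1): fills=#5x#6:1@98; bids=[#5:9@98] asks=[-]

Answer: 8@104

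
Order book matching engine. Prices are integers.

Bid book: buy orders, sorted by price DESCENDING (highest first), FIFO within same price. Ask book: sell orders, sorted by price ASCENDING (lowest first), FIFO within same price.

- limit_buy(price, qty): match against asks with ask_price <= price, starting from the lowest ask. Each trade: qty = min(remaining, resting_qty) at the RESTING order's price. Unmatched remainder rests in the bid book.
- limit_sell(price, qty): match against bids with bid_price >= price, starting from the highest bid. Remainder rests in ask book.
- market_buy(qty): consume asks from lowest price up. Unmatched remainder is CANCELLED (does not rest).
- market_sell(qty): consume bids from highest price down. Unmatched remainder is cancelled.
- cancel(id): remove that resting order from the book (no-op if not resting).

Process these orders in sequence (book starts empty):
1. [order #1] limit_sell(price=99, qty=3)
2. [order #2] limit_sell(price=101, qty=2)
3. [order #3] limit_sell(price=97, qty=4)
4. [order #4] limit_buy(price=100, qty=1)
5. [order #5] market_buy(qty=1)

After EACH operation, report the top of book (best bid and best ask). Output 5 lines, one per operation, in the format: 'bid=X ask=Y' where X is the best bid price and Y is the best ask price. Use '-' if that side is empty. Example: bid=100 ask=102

After op 1 [order #1] limit_sell(price=99, qty=3): fills=none; bids=[-] asks=[#1:3@99]
After op 2 [order #2] limit_sell(price=101, qty=2): fills=none; bids=[-] asks=[#1:3@99 #2:2@101]
After op 3 [order #3] limit_sell(price=97, qty=4): fills=none; bids=[-] asks=[#3:4@97 #1:3@99 #2:2@101]
After op 4 [order #4] limit_buy(price=100, qty=1): fills=#4x#3:1@97; bids=[-] asks=[#3:3@97 #1:3@99 #2:2@101]
After op 5 [order #5] market_buy(qty=1): fills=#5x#3:1@97; bids=[-] asks=[#3:2@97 #1:3@99 #2:2@101]

Answer: bid=- ask=99
bid=- ask=99
bid=- ask=97
bid=- ask=97
bid=- ask=97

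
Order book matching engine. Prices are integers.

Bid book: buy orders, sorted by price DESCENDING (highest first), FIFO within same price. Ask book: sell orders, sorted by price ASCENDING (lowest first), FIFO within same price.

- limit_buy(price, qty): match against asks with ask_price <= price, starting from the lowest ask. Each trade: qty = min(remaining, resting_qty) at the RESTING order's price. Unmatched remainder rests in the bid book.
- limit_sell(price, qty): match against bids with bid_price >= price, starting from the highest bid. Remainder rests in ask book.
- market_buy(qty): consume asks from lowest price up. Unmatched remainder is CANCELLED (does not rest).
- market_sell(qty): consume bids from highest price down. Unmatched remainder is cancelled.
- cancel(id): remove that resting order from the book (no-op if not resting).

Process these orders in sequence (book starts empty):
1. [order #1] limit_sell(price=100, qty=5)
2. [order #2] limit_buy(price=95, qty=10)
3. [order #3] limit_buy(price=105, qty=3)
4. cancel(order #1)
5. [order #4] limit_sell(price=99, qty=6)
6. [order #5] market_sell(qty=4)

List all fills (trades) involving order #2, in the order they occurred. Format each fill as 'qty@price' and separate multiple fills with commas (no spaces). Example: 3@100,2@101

After op 1 [order #1] limit_sell(price=100, qty=5): fills=none; bids=[-] asks=[#1:5@100]
After op 2 [order #2] limit_buy(price=95, qty=10): fills=none; bids=[#2:10@95] asks=[#1:5@100]
After op 3 [order #3] limit_buy(price=105, qty=3): fills=#3x#1:3@100; bids=[#2:10@95] asks=[#1:2@100]
After op 4 cancel(order #1): fills=none; bids=[#2:10@95] asks=[-]
After op 5 [order #4] limit_sell(price=99, qty=6): fills=none; bids=[#2:10@95] asks=[#4:6@99]
After op 6 [order #5] market_sell(qty=4): fills=#2x#5:4@95; bids=[#2:6@95] asks=[#4:6@99]

Answer: 4@95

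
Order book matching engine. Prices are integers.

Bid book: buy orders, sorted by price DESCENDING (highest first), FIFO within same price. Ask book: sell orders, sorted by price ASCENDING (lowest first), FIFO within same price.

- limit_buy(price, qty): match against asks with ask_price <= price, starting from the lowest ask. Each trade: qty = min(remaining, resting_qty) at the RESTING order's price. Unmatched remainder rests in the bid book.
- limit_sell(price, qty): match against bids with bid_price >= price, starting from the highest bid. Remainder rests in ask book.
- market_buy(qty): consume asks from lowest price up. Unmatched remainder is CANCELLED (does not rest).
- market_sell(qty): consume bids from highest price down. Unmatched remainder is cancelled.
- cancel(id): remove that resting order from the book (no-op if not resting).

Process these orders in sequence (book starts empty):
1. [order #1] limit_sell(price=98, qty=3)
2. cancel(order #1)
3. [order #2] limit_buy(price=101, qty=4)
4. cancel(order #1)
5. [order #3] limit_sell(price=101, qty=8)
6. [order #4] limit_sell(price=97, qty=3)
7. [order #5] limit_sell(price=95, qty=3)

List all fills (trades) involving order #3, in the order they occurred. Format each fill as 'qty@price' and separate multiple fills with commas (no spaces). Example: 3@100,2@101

After op 1 [order #1] limit_sell(price=98, qty=3): fills=none; bids=[-] asks=[#1:3@98]
After op 2 cancel(order #1): fills=none; bids=[-] asks=[-]
After op 3 [order #2] limit_buy(price=101, qty=4): fills=none; bids=[#2:4@101] asks=[-]
After op 4 cancel(order #1): fills=none; bids=[#2:4@101] asks=[-]
After op 5 [order #3] limit_sell(price=101, qty=8): fills=#2x#3:4@101; bids=[-] asks=[#3:4@101]
After op 6 [order #4] limit_sell(price=97, qty=3): fills=none; bids=[-] asks=[#4:3@97 #3:4@101]
After op 7 [order #5] limit_sell(price=95, qty=3): fills=none; bids=[-] asks=[#5:3@95 #4:3@97 #3:4@101]

Answer: 4@101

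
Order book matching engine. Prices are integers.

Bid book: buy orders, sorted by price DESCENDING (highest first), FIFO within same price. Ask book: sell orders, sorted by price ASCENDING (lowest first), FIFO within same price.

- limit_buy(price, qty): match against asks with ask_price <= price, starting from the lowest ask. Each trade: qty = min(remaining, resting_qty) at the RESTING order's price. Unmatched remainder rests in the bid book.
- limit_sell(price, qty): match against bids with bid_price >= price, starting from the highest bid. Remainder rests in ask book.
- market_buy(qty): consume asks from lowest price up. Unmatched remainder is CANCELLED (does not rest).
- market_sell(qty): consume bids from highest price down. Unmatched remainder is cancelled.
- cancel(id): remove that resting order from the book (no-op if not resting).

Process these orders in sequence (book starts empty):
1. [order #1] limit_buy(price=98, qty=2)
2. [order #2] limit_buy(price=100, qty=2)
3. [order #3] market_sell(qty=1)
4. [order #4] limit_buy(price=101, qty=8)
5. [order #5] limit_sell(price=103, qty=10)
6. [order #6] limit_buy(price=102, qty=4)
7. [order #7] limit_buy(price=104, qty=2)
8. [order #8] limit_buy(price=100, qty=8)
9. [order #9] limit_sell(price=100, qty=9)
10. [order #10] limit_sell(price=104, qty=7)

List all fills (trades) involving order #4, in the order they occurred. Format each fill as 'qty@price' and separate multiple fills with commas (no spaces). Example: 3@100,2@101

Answer: 5@101

Derivation:
After op 1 [order #1] limit_buy(price=98, qty=2): fills=none; bids=[#1:2@98] asks=[-]
After op 2 [order #2] limit_buy(price=100, qty=2): fills=none; bids=[#2:2@100 #1:2@98] asks=[-]
After op 3 [order #3] market_sell(qty=1): fills=#2x#3:1@100; bids=[#2:1@100 #1:2@98] asks=[-]
After op 4 [order #4] limit_buy(price=101, qty=8): fills=none; bids=[#4:8@101 #2:1@100 #1:2@98] asks=[-]
After op 5 [order #5] limit_sell(price=103, qty=10): fills=none; bids=[#4:8@101 #2:1@100 #1:2@98] asks=[#5:10@103]
After op 6 [order #6] limit_buy(price=102, qty=4): fills=none; bids=[#6:4@102 #4:8@101 #2:1@100 #1:2@98] asks=[#5:10@103]
After op 7 [order #7] limit_buy(price=104, qty=2): fills=#7x#5:2@103; bids=[#6:4@102 #4:8@101 #2:1@100 #1:2@98] asks=[#5:8@103]
After op 8 [order #8] limit_buy(price=100, qty=8): fills=none; bids=[#6:4@102 #4:8@101 #2:1@100 #8:8@100 #1:2@98] asks=[#5:8@103]
After op 9 [order #9] limit_sell(price=100, qty=9): fills=#6x#9:4@102 #4x#9:5@101; bids=[#4:3@101 #2:1@100 #8:8@100 #1:2@98] asks=[#5:8@103]
After op 10 [order #10] limit_sell(price=104, qty=7): fills=none; bids=[#4:3@101 #2:1@100 #8:8@100 #1:2@98] asks=[#5:8@103 #10:7@104]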